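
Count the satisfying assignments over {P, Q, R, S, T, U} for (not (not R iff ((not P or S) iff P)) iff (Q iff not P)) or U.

48

Initial set: {((not (not R iff ((not P or S) iff P)) iff (Q iff not P)) or U)}.
((not (not R iff ((not P or S) iff P)) iff (Q iff not P)) or U): β-rule — branch into (not (not R iff ((not P or S) iff P)) iff (Q iff not P))  //  U.
  branch 1 (add (not (not R iff ((not P or S) iff P)) iff (Q iff not P))):
    (not (not R iff ((not P or S) iff P)) iff (Q iff not P)): β-rule — branch into not (not R iff ((not P or S) iff P)), (Q iff not P)  //  not not (not R iff ((not P or S) iff P)), not (Q iff not P).
      branch 1.1 (add not (not R iff ((not P or S) iff P)), (Q iff not P)):
        not (not R iff ((not P or S) iff P)): β-rule — branch into not R, not ((not P or S) iff P)  //  not not R, ((not P or S) iff P).
          branch 1.1.1 (add not R, not ((not P or S) iff P)):
            (Q iff not P): β-rule — branch into Q, not P  //  not Q, not not P.
              branch 1.1.1.1 (add Q, not P):
                not ((not P or S) iff P): β-rule — branch into (not P or S), not P  //  not (not P or S), P.
                  branch 1.1.1.1.1 (add (not P or S), not P):
                    (not P or S): β-rule — branch into not P  //  S.
                      branch 1.1.1.1.1.1 (add not P):
                        ○ open, literals {P=F, Q=T, R=F}.
                      branch 1.1.1.1.1.2 (add S):
                        ○ open, literals {P=F, Q=T, R=F, S=T}.
                  branch 1.1.1.1.2 (add not (not P or S), P):
                    × closes — contains both P and not P.
              branch 1.1.1.2 (add not Q, not not P):
                not ((not P or S) iff P): β-rule — branch into (not P or S), not P  //  not (not P or S), P.
                  branch 1.1.1.2.1 (add (not P or S), not P):
                    × closes — contains both P and not P.
                  branch 1.1.1.2.2 (add not (not P or S), P):
                    not (not P or S): α-rule — add not not P, not S.
                    ○ open, literals {P=T, Q=F, R=F, S=F}.
          branch 1.1.2 (add not not R, ((not P or S) iff P)):
            (Q iff not P): β-rule — branch into Q, not P  //  not Q, not not P.
              branch 1.1.2.1 (add Q, not P):
                ((not P or S) iff P): β-rule — branch into (not P or S), P  //  not (not P or S), not P.
                  branch 1.1.2.1.1 (add (not P or S), P):
                    × closes — contains both P and not P.
                  branch 1.1.2.1.2 (add not (not P or S), not P):
                    not (not P or S): α-rule — add not not P, not S.
                    × closes — contains both P and not P.
              branch 1.1.2.2 (add not Q, not not P):
                ((not P or S) iff P): β-rule — branch into (not P or S), P  //  not (not P or S), not P.
                  branch 1.1.2.2.1 (add (not P or S), P):
                    (not P or S): β-rule — branch into not P  //  S.
                      branch 1.1.2.2.1.1 (add not P):
                        × closes — contains both P and not P.
                      branch 1.1.2.2.1.2 (add S):
                        ○ open, literals {P=T, Q=F, R=T, S=T}.
                  branch 1.1.2.2.2 (add not (not P or S), not P):
                    × closes — contains both P and not P.
      branch 1.2 (add not not (not R iff ((not P or S) iff P)), not (Q iff not P)):
        not not (not R iff ((not P or S) iff P)): β-rule — branch into not R, ((not P or S) iff P)  //  not not R, not ((not P or S) iff P).
          branch 1.2.1 (add not R, ((not P or S) iff P)):
            not (Q iff not P): β-rule — branch into Q, not not P  //  not Q, not P.
              branch 1.2.1.1 (add Q, not not P):
                ((not P or S) iff P): β-rule — branch into (not P or S), P  //  not (not P or S), not P.
                  branch 1.2.1.1.1 (add (not P or S), P):
                    (not P or S): β-rule — branch into not P  //  S.
                      branch 1.2.1.1.1.1 (add not P):
                        × closes — contains both P and not P.
                      branch 1.2.1.1.1.2 (add S):
                        ○ open, literals {P=T, Q=T, R=F, S=T}.
                  branch 1.2.1.1.2 (add not (not P or S), not P):
                    × closes — contains both P and not P.
              branch 1.2.1.2 (add not Q, not P):
                ((not P or S) iff P): β-rule — branch into (not P or S), P  //  not (not P or S), not P.
                  branch 1.2.1.2.1 (add (not P or S), P):
                    × closes — contains both P and not P.
                  branch 1.2.1.2.2 (add not (not P or S), not P):
                    not (not P or S): α-rule — add not not P, not S.
                    × closes — contains both P and not P.
          branch 1.2.2 (add not not R, not ((not P or S) iff P)):
            not (Q iff not P): β-rule — branch into Q, not not P  //  not Q, not P.
              branch 1.2.2.1 (add Q, not not P):
                not ((not P or S) iff P): β-rule — branch into (not P or S), not P  //  not (not P or S), P.
                  branch 1.2.2.1.1 (add (not P or S), not P):
                    × closes — contains both P and not P.
                  branch 1.2.2.1.2 (add not (not P or S), P):
                    not (not P or S): α-rule — add not not P, not S.
                    ○ open, literals {P=T, Q=T, R=T, S=F}.
              branch 1.2.2.2 (add not Q, not P):
                not ((not P or S) iff P): β-rule — branch into (not P or S), not P  //  not (not P or S), P.
                  branch 1.2.2.2.1 (add (not P or S), not P):
                    (not P or S): β-rule — branch into not P  //  S.
                      branch 1.2.2.2.1.1 (add not P):
                        ○ open, literals {P=F, Q=F, R=T}.
                      branch 1.2.2.2.1.2 (add S):
                        ○ open, literals {P=F, Q=F, R=T, S=T}.
                  branch 1.2.2.2.2 (add not (not P or S), P):
                    × closes — contains both P and not P.
  branch 2 (add U):
    ○ open, literals {U=T}.
12 branches closed, 9 open.
Each open branch fixes some atoms; the unmentioned ones are free. Counting distinct full assignments: branch {P=F, Q=T, R=F} (S, T, U) contributes 8 new; branch {P=F, Q=T, R=F, S=T} (T, U) contributes 0 new; branch {P=T, Q=F, R=F, S=F} (T, U) contributes 4 new; branch {P=T, Q=F, R=T, S=T} (T, U) contributes 4 new; branch {P=T, Q=T, R=F, S=T} (T, U) contributes 4 new; branch {P=T, Q=T, R=T, S=F} (T, U) contributes 4 new; branch {P=F, Q=F, R=T} (S, T, U) contributes 8 new; branch {P=F, Q=F, R=T, S=T} (T, U) contributes 0 new; branch {U=T} (P, Q, R, S, T) contributes 16 new. Total: 48.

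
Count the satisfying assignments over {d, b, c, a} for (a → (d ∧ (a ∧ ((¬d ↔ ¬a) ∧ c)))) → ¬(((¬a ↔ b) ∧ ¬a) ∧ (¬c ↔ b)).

14

Initial set: {((a → (d ∧ (a ∧ ((¬d ↔ ¬a) ∧ c)))) → ¬(((¬a ↔ b) ∧ ¬a) ∧ (¬c ↔ b)))}.
((a → (d ∧ (a ∧ ((¬d ↔ ¬a) ∧ c)))) → ¬(((¬a ↔ b) ∧ ¬a) ∧ (¬c ↔ b))): β-rule — branch into ¬(a → (d ∧ (a ∧ ((¬d ↔ ¬a) ∧ c))))  //  ¬(((¬a ↔ b) ∧ ¬a) ∧ (¬c ↔ b)).
  branch 1 (add ¬(a → (d ∧ (a ∧ ((¬d ↔ ¬a) ∧ c))))):
    ¬(a → (d ∧ (a ∧ ((¬d ↔ ¬a) ∧ c)))): α-rule — add a, ¬(d ∧ (a ∧ ((¬d ↔ ¬a) ∧ c))).
    ¬(d ∧ (a ∧ ((¬d ↔ ¬a) ∧ c))): β-rule — branch into ¬d  //  ¬(a ∧ ((¬d ↔ ¬a) ∧ c)).
      branch 1.1 (add ¬d):
        ○ open, literals {a=1, d=0}.
      branch 1.2 (add ¬(a ∧ ((¬d ↔ ¬a) ∧ c))):
        ¬(a ∧ ((¬d ↔ ¬a) ∧ c)): β-rule — branch into ¬a  //  ¬((¬d ↔ ¬a) ∧ c).
          branch 1.2.1 (add ¬a):
            × closes — contains both a and ¬a.
          branch 1.2.2 (add ¬((¬d ↔ ¬a) ∧ c)):
            ¬((¬d ↔ ¬a) ∧ c): β-rule — branch into ¬(¬d ↔ ¬a)  //  ¬c.
              branch 1.2.2.1 (add ¬(¬d ↔ ¬a)):
                ¬(¬d ↔ ¬a): β-rule — branch into ¬d, ¬¬a  //  ¬¬d, ¬a.
                  branch 1.2.2.1.1 (add ¬d, ¬¬a):
                    ○ open, literals {a=1, d=0}.
                  branch 1.2.2.1.2 (add ¬¬d, ¬a):
                    × closes — contains both a and ¬a.
              branch 1.2.2.2 (add ¬c):
                ○ open, literals {a=1, c=0}.
  branch 2 (add ¬(((¬a ↔ b) ∧ ¬a) ∧ (¬c ↔ b))):
    ¬(((¬a ↔ b) ∧ ¬a) ∧ (¬c ↔ b)): β-rule — branch into ¬((¬a ↔ b) ∧ ¬a)  //  ¬(¬c ↔ b).
      branch 2.1 (add ¬((¬a ↔ b) ∧ ¬a)):
        ¬((¬a ↔ b) ∧ ¬a): β-rule — branch into ¬(¬a ↔ b)  //  ¬¬a.
          branch 2.1.1 (add ¬(¬a ↔ b)):
            ¬(¬a ↔ b): β-rule — branch into ¬a, ¬b  //  ¬¬a, b.
              branch 2.1.1.1 (add ¬a, ¬b):
                ○ open, literals {a=0, b=0}.
              branch 2.1.1.2 (add ¬¬a, b):
                ○ open, literals {a=1, b=1}.
          branch 2.1.2 (add ¬¬a):
            ○ open, literals {a=1}.
      branch 2.2 (add ¬(¬c ↔ b)):
        ¬(¬c ↔ b): β-rule — branch into ¬c, ¬b  //  ¬¬c, b.
          branch 2.2.1 (add ¬c, ¬b):
            ○ open, literals {b=0, c=0}.
          branch 2.2.2 (add ¬¬c, b):
            ○ open, literals {b=1, c=1}.
2 branches closed, 8 open.
Each open branch fixes some atoms; the unmentioned ones are free. Counting distinct full assignments: branch {a=1, d=0} (b, c) contributes 4 new; branch {a=1, d=0} (b, c) contributes 0 new; branch {a=1, c=0} (d, b) contributes 2 new; branch {a=0, b=0} (d, c) contributes 4 new; branch {a=1, b=1} (d, c) contributes 1 new; branch {a=1} (d, b, c) contributes 1 new; branch {b=0, c=0} (d, a) contributes 0 new; branch {b=1, c=1} (d, a) contributes 2 new. Total: 14.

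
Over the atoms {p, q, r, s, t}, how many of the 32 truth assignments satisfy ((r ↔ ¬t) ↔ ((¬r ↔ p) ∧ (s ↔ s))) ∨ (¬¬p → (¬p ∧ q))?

24

Initial set: {(((r ↔ ¬t) ↔ ((¬r ↔ p) ∧ (s ↔ s))) ∨ (¬¬p → (¬p ∧ q)))}.
(((r ↔ ¬t) ↔ ((¬r ↔ p) ∧ (s ↔ s))) ∨ (¬¬p → (¬p ∧ q))): β-rule — branch into ((r ↔ ¬t) ↔ ((¬r ↔ p) ∧ (s ↔ s)))  //  (¬¬p → (¬p ∧ q)).
  branch 1 (add ((r ↔ ¬t) ↔ ((¬r ↔ p) ∧ (s ↔ s)))):
    ((r ↔ ¬t) ↔ ((¬r ↔ p) ∧ (s ↔ s))): β-rule — branch into (r ↔ ¬t), ((¬r ↔ p) ∧ (s ↔ s))  //  ¬(r ↔ ¬t), ¬((¬r ↔ p) ∧ (s ↔ s)).
      branch 1.1 (add (r ↔ ¬t), ((¬r ↔ p) ∧ (s ↔ s))):
        ((¬r ↔ p) ∧ (s ↔ s)): α-rule — add (¬r ↔ p), (s ↔ s).
        (r ↔ ¬t): β-rule — branch into r, ¬t  //  ¬r, ¬¬t.
          branch 1.1.1 (add r, ¬t):
            (¬r ↔ p): β-rule — branch into ¬r, p  //  ¬¬r, ¬p.
              branch 1.1.1.1 (add ¬r, p):
                × closes — contains both r and ¬r.
              branch 1.1.1.2 (add ¬¬r, ¬p):
                (s ↔ s): β-rule — branch into s, s  //  ¬s, ¬s.
                  branch 1.1.1.2.1 (add s, s):
                    ○ open, literals {p=false, r=true, s=true, t=false}.
                  branch 1.1.1.2.2 (add ¬s, ¬s):
                    ○ open, literals {p=false, r=true, s=false, t=false}.
          branch 1.1.2 (add ¬r, ¬¬t):
            (¬r ↔ p): β-rule — branch into ¬r, p  //  ¬¬r, ¬p.
              branch 1.1.2.1 (add ¬r, p):
                (s ↔ s): β-rule — branch into s, s  //  ¬s, ¬s.
                  branch 1.1.2.1.1 (add s, s):
                    ○ open, literals {p=true, r=false, s=true, t=true}.
                  branch 1.1.2.1.2 (add ¬s, ¬s):
                    ○ open, literals {p=true, r=false, s=false, t=true}.
              branch 1.1.2.2 (add ¬¬r, ¬p):
                × closes — contains both r and ¬r.
      branch 1.2 (add ¬(r ↔ ¬t), ¬((¬r ↔ p) ∧ (s ↔ s))):
        ¬(r ↔ ¬t): β-rule — branch into r, ¬¬t  //  ¬r, ¬t.
          branch 1.2.1 (add r, ¬¬t):
            ¬((¬r ↔ p) ∧ (s ↔ s)): β-rule — branch into ¬(¬r ↔ p)  //  ¬(s ↔ s).
              branch 1.2.1.1 (add ¬(¬r ↔ p)):
                ¬(¬r ↔ p): β-rule — branch into ¬r, ¬p  //  ¬¬r, p.
                  branch 1.2.1.1.1 (add ¬r, ¬p):
                    × closes — contains both r and ¬r.
                  branch 1.2.1.1.2 (add ¬¬r, p):
                    ○ open, literals {p=true, r=true, t=true}.
              branch 1.2.1.2 (add ¬(s ↔ s)):
                ¬(s ↔ s): β-rule — branch into s, ¬s  //  ¬s, s.
                  branch 1.2.1.2.1 (add s, ¬s):
                    × closes — contains both s and ¬s.
                  branch 1.2.1.2.2 (add ¬s, s):
                    × closes — contains both s and ¬s.
          branch 1.2.2 (add ¬r, ¬t):
            ¬((¬r ↔ p) ∧ (s ↔ s)): β-rule — branch into ¬(¬r ↔ p)  //  ¬(s ↔ s).
              branch 1.2.2.1 (add ¬(¬r ↔ p)):
                ¬(¬r ↔ p): β-rule — branch into ¬r, ¬p  //  ¬¬r, p.
                  branch 1.2.2.1.1 (add ¬r, ¬p):
                    ○ open, literals {p=false, r=false, t=false}.
                  branch 1.2.2.1.2 (add ¬¬r, p):
                    × closes — contains both r and ¬r.
              branch 1.2.2.2 (add ¬(s ↔ s)):
                ¬(s ↔ s): β-rule — branch into s, ¬s  //  ¬s, s.
                  branch 1.2.2.2.1 (add s, ¬s):
                    × closes — contains both s and ¬s.
                  branch 1.2.2.2.2 (add ¬s, s):
                    × closes — contains both s and ¬s.
  branch 2 (add (¬¬p → (¬p ∧ q))):
    (¬¬p → (¬p ∧ q)): β-rule — branch into ¬¬¬p  //  (¬p ∧ q).
      branch 2.1 (add ¬¬¬p):
        ¬¬¬p: drop double negation, giving ¬p.
        ○ open, literals {p=false}.
      branch 2.2 (add (¬p ∧ q)):
        (¬p ∧ q): α-rule — add ¬p, q.
        ○ open, literals {p=false, q=true}.
8 branches closed, 8 open.
Each open branch fixes some atoms; the unmentioned ones are free. Counting distinct full assignments: branch {p=false, r=true, s=true, t=false} (q) contributes 2 new; branch {p=false, r=true, s=false, t=false} (q) contributes 2 new; branch {p=true, r=false, s=true, t=true} (q) contributes 2 new; branch {p=true, r=false, s=false, t=true} (q) contributes 2 new; branch {p=true, r=true, t=true} (q, s) contributes 4 new; branch {p=false, r=false, t=false} (q, s) contributes 4 new; branch {p=false} (q, r, s, t) contributes 8 new; branch {p=false, q=true} (r, s, t) contributes 0 new. Total: 24.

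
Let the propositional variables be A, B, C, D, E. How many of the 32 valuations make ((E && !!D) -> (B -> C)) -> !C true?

Initial set: {(((E && !!D) -> (B -> C)) -> !C)}.
(((E && !!D) -> (B -> C)) -> !C): β-rule — branch into !((E && !!D) -> (B -> C))  //  !C.
  branch 1 (add !((E && !!D) -> (B -> C))):
    !((E && !!D) -> (B -> C)): α-rule — add (E && !!D), !(B -> C).
    (E && !!D): α-rule — add E, !!D.
    !(B -> C): α-rule — add B, !C.
    !!D: drop double negation, giving D.
    ○ open, literals {B=1, C=0, D=1, E=1}.
  branch 2 (add !C):
    ○ open, literals {C=0}.
0 branches closed, 2 open.
Each open branch fixes some atoms; the unmentioned ones are free. Counting distinct full assignments: branch {B=1, C=0, D=1, E=1} (A) contributes 2 new; branch {C=0} (A, B, D, E) contributes 14 new. Total: 16.

16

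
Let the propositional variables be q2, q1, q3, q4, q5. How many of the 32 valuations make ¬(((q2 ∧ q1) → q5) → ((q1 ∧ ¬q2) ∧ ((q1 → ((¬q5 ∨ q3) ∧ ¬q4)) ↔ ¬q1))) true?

23

Initial set: {T ¬(((q2 ∧ q1) → q5) → ((q1 ∧ ¬q2) ∧ ((q1 → ((¬q5 ∨ q3) ∧ ¬q4)) ↔ ¬q1)))}.
T ¬(((q2 ∧ q1) → q5) → ((q1 ∧ ¬q2) ∧ ((q1 → ((¬q5 ∨ q3) ∧ ¬q4)) ↔ ¬q1))): α-rule — add T ((q2 ∧ q1) → q5), F ((q1 ∧ ¬q2) ∧ ((q1 → ((¬q5 ∨ q3) ∧ ¬q4)) ↔ ¬q1)).
T ((q2 ∧ q1) → q5): β-rule — branch into F (q2 ∧ q1)  //  T q5.
  branch 1 (add F (q2 ∧ q1)):
    F ((q1 ∧ ¬q2) ∧ ((q1 → ((¬q5 ∨ q3) ∧ ¬q4)) ↔ ¬q1)): β-rule — branch into F (q1 ∧ ¬q2)  //  F ((q1 → ((¬q5 ∨ q3) ∧ ¬q4)) ↔ ¬q1).
      branch 1.1 (add F (q1 ∧ ¬q2)):
        F (q2 ∧ q1): β-rule — branch into F q2  //  F q1.
          branch 1.1.1 (add F q2):
            F (q1 ∧ ¬q2): β-rule — branch into F q1  //  F ¬q2.
              branch 1.1.1.1 (add F q1):
                ○ open, literals {q1=false, q2=false}.
              branch 1.1.1.2 (add F ¬q2):
                × closes — contains both q2 and ¬q2.
          branch 1.1.2 (add F q1):
            F (q1 ∧ ¬q2): β-rule — branch into F q1  //  F ¬q2.
              branch 1.1.2.1 (add F q1):
                ○ open, literals {q1=false}.
              branch 1.1.2.2 (add F ¬q2):
                ○ open, literals {q1=false, q2=true}.
      branch 1.2 (add F ((q1 → ((¬q5 ∨ q3) ∧ ¬q4)) ↔ ¬q1)):
        F (q2 ∧ q1): β-rule — branch into F q2  //  F q1.
          branch 1.2.1 (add F q2):
            F ((q1 → ((¬q5 ∨ q3) ∧ ¬q4)) ↔ ¬q1): β-rule — branch into T (q1 → ((¬q5 ∨ q3) ∧ ¬q4)), F ¬q1  //  F (q1 → ((¬q5 ∨ q3) ∧ ¬q4)), T ¬q1.
              branch 1.2.1.1 (add T (q1 → ((¬q5 ∨ q3) ∧ ¬q4)), F ¬q1):
                T (q1 → ((¬q5 ∨ q3) ∧ ¬q4)): β-rule — branch into F q1  //  T ((¬q5 ∨ q3) ∧ ¬q4).
                  branch 1.2.1.1.1 (add F q1):
                    × closes — contains both q1 and ¬q1.
                  branch 1.2.1.1.2 (add T ((¬q5 ∨ q3) ∧ ¬q4)):
                    T ((¬q5 ∨ q3) ∧ ¬q4): α-rule — add T (¬q5 ∨ q3), T ¬q4.
                    T (¬q5 ∨ q3): β-rule — branch into T ¬q5  //  T q3.
                      branch 1.2.1.1.2.1 (add T ¬q5):
                        ○ open, literals {q1=true, q2=false, q4=false, q5=false}.
                      branch 1.2.1.1.2.2 (add T q3):
                        ○ open, literals {q1=true, q2=false, q3=true, q4=false}.
              branch 1.2.1.2 (add F (q1 → ((¬q5 ∨ q3) ∧ ¬q4)), T ¬q1):
                F (q1 → ((¬q5 ∨ q3) ∧ ¬q4)): α-rule — add T q1, F ((¬q5 ∨ q3) ∧ ¬q4).
                × closes — contains both q1 and ¬q1.
          branch 1.2.2 (add F q1):
            F ((q1 → ((¬q5 ∨ q3) ∧ ¬q4)) ↔ ¬q1): β-rule — branch into T (q1 → ((¬q5 ∨ q3) ∧ ¬q4)), F ¬q1  //  F (q1 → ((¬q5 ∨ q3) ∧ ¬q4)), T ¬q1.
              branch 1.2.2.1 (add T (q1 → ((¬q5 ∨ q3) ∧ ¬q4)), F ¬q1):
                × closes — contains both q1 and ¬q1.
              branch 1.2.2.2 (add F (q1 → ((¬q5 ∨ q3) ∧ ¬q4)), T ¬q1):
                F (q1 → ((¬q5 ∨ q3) ∧ ¬q4)): α-rule — add T q1, F ((¬q5 ∨ q3) ∧ ¬q4).
                × closes — contains both q1 and ¬q1.
  branch 2 (add T q5):
    F ((q1 ∧ ¬q2) ∧ ((q1 → ((¬q5 ∨ q3) ∧ ¬q4)) ↔ ¬q1)): β-rule — branch into F (q1 ∧ ¬q2)  //  F ((q1 → ((¬q5 ∨ q3) ∧ ¬q4)) ↔ ¬q1).
      branch 2.1 (add F (q1 ∧ ¬q2)):
        F (q1 ∧ ¬q2): β-rule — branch into F q1  //  F ¬q2.
          branch 2.1.1 (add F q1):
            ○ open, literals {q1=false, q5=true}.
          branch 2.1.2 (add F ¬q2):
            ○ open, literals {q2=true, q5=true}.
      branch 2.2 (add F ((q1 → ((¬q5 ∨ q3) ∧ ¬q4)) ↔ ¬q1)):
        F ((q1 → ((¬q5 ∨ q3) ∧ ¬q4)) ↔ ¬q1): β-rule — branch into T (q1 → ((¬q5 ∨ q3) ∧ ¬q4)), F ¬q1  //  F (q1 → ((¬q5 ∨ q3) ∧ ¬q4)), T ¬q1.
          branch 2.2.1 (add T (q1 → ((¬q5 ∨ q3) ∧ ¬q4)), F ¬q1):
            T (q1 → ((¬q5 ∨ q3) ∧ ¬q4)): β-rule — branch into F q1  //  T ((¬q5 ∨ q3) ∧ ¬q4).
              branch 2.2.1.1 (add F q1):
                × closes — contains both q1 and ¬q1.
              branch 2.2.1.2 (add T ((¬q5 ∨ q3) ∧ ¬q4)):
                T ((¬q5 ∨ q3) ∧ ¬q4): α-rule — add T (¬q5 ∨ q3), T ¬q4.
                T (¬q5 ∨ q3): β-rule — branch into T ¬q5  //  T q3.
                  branch 2.2.1.2.1 (add T ¬q5):
                    × closes — contains both q5 and ¬q5.
                  branch 2.2.1.2.2 (add T q3):
                    ○ open, literals {q1=true, q3=true, q4=false, q5=true}.
          branch 2.2.2 (add F (q1 → ((¬q5 ∨ q3) ∧ ¬q4)), T ¬q1):
            F (q1 → ((¬q5 ∨ q3) ∧ ¬q4)): α-rule — add T q1, F ((¬q5 ∨ q3) ∧ ¬q4).
            × closes — contains both q1 and ¬q1.
8 branches closed, 8 open.
Each open branch fixes some atoms; the unmentioned ones are free. Counting distinct full assignments: branch {q1=false, q2=false} (q3, q4, q5) contributes 8 new; branch {q1=false} (q2, q3, q4, q5) contributes 8 new; branch {q1=false, q2=true} (q3, q4, q5) contributes 0 new; branch {q1=true, q2=false, q4=false, q5=false} (q3) contributes 2 new; branch {q1=true, q2=false, q3=true, q4=false} (q5) contributes 1 new; branch {q1=false, q5=true} (q2, q3, q4) contributes 0 new; branch {q2=true, q5=true} (q1, q3, q4) contributes 4 new; branch {q1=true, q3=true, q4=false, q5=true} (q2) contributes 0 new. Total: 23.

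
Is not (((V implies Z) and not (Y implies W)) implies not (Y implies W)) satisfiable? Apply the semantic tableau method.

Initial set: {not (((V implies Z) and not (Y implies W)) implies not (Y implies W))}.
not (((V implies Z) and not (Y implies W)) implies not (Y implies W)): α-rule — add ((V implies Z) and not (Y implies W)), not not (Y implies W).
((V implies Z) and not (Y implies W)): α-rule — add (V implies Z), not (Y implies W).
not (Y implies W): α-rule — add Y, not W.
not not (Y implies W): β-rule — branch into not Y  //  W.
  branch 1 (add not Y):
    × closes — contains both Y and not Y.
  branch 2 (add W):
    × closes — contains both W and not W.
All 2 branches close.
Every branch closed; the formula is unsatisfiable.

Unsatisfiable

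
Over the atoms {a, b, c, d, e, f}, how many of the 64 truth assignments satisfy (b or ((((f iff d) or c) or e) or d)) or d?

Initial set: {((b or ((((f iff d) or c) or e) or d)) or d)}.
((b or ((((f iff d) or c) or e) or d)) or d): β-rule — branch into (b or ((((f iff d) or c) or e) or d))  //  d.
  branch 1 (add (b or ((((f iff d) or c) or e) or d))):
    (b or ((((f iff d) or c) or e) or d)): β-rule — branch into b  //  ((((f iff d) or c) or e) or d).
      branch 1.1 (add b):
        ○ open, literals {b=T}.
      branch 1.2 (add ((((f iff d) or c) or e) or d)):
        ((((f iff d) or c) or e) or d): β-rule — branch into (((f iff d) or c) or e)  //  d.
          branch 1.2.1 (add (((f iff d) or c) or e)):
            (((f iff d) or c) or e): β-rule — branch into ((f iff d) or c)  //  e.
              branch 1.2.1.1 (add ((f iff d) or c)):
                ((f iff d) or c): β-rule — branch into (f iff d)  //  c.
                  branch 1.2.1.1.1 (add (f iff d)):
                    (f iff d): β-rule — branch into f, d  //  not f, not d.
                      branch 1.2.1.1.1.1 (add f, d):
                        ○ open, literals {d=T, f=T}.
                      branch 1.2.1.1.1.2 (add not f, not d):
                        ○ open, literals {d=F, f=F}.
                  branch 1.2.1.1.2 (add c):
                    ○ open, literals {c=T}.
              branch 1.2.1.2 (add e):
                ○ open, literals {e=T}.
          branch 1.2.2 (add d):
            ○ open, literals {d=T}.
  branch 2 (add d):
    ○ open, literals {d=T}.
0 branches closed, 7 open.
Each open branch fixes some atoms; the unmentioned ones are free. Counting distinct full assignments: branch {b=T} (a, c, d, e, f) contributes 32 new; branch {d=T, f=T} (a, b, c, e) contributes 8 new; branch {d=F, f=F} (a, b, c, e) contributes 8 new; branch {c=T} (a, b, d, e, f) contributes 8 new; branch {e=T} (a, b, c, d, f) contributes 4 new; branch {d=T} (a, b, c, e, f) contributes 2 new; branch {d=T} (a, b, c, e, f) contributes 0 new. Total: 62.

62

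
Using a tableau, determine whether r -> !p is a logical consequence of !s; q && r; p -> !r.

Yes

Initial set: {!s; (q && r); (p -> !r); !(r -> !p)}.
(q && r): α-rule — add q, r.
!(r -> !p): α-rule — add r, !!p.
(p -> !r): β-rule — branch into !p  //  !r.
  branch 1 (add !p):
    × closes — contains both p and !p.
  branch 2 (add !r):
    × closes — contains both r and !r.
All 2 branches close.
Every branch closed, so the premises entail the conclusion.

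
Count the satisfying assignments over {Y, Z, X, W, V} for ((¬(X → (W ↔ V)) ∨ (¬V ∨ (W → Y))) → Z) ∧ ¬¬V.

10

Initial set: {(((¬(X → (W ↔ V)) ∨ (¬V ∨ (W → Y))) → Z) ∧ ¬¬V)}.
(((¬(X → (W ↔ V)) ∨ (¬V ∨ (W → Y))) → Z) ∧ ¬¬V): α-rule — add ((¬(X → (W ↔ V)) ∨ (¬V ∨ (W → Y))) → Z), ¬¬V.
¬¬V: drop double negation, giving V.
((¬(X → (W ↔ V)) ∨ (¬V ∨ (W → Y))) → Z): β-rule — branch into ¬(¬(X → (W ↔ V)) ∨ (¬V ∨ (W → Y)))  //  Z.
  branch 1 (add ¬(¬(X → (W ↔ V)) ∨ (¬V ∨ (W → Y)))):
    ¬(¬(X → (W ↔ V)) ∨ (¬V ∨ (W → Y))): α-rule — add ¬¬(X → (W ↔ V)), ¬(¬V ∨ (W → Y)).
    ¬(¬V ∨ (W → Y)): α-rule — add ¬¬V, ¬(W → Y).
    ¬(W → Y): α-rule — add W, ¬Y.
    ¬¬(X → (W ↔ V)): β-rule — branch into ¬X  //  (W ↔ V).
      branch 1.1 (add ¬X):
        ○ open, literals {V=1, W=1, X=0, Y=0}.
      branch 1.2 (add (W ↔ V)):
        (W ↔ V): β-rule — branch into W, V  //  ¬W, ¬V.
          branch 1.2.1 (add W, V):
            ○ open, literals {V=1, W=1, Y=0}.
          branch 1.2.2 (add ¬W, ¬V):
            × closes — contains both W and ¬W.
  branch 2 (add Z):
    ○ open, literals {V=1, Z=1}.
1 branch closed, 3 open.
Each open branch fixes some atoms; the unmentioned ones are free. Counting distinct full assignments: branch {V=1, W=1, X=0, Y=0} (Z) contributes 2 new; branch {V=1, W=1, Y=0} (Z, X) contributes 2 new; branch {V=1, Z=1} (Y, X, W) contributes 6 new. Total: 10.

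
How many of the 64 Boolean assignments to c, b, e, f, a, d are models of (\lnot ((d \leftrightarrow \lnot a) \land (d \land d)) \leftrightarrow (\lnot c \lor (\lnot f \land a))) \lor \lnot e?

52

Initial set: {((\lnot ((d \leftrightarrow \lnot a) \land (d \land d)) \leftrightarrow (\lnot c \lor (\lnot f \land a))) \lor \lnot e)}.
((\lnot ((d \leftrightarrow \lnot a) \land (d \land d)) \leftrightarrow (\lnot c \lor (\lnot f \land a))) \lor \lnot e): β-rule — branch into (\lnot ((d \leftrightarrow \lnot a) \land (d \land d)) \leftrightarrow (\lnot c \lor (\lnot f \land a)))  //  \lnot e.
  branch 1 (add (\lnot ((d \leftrightarrow \lnot a) \land (d \land d)) \leftrightarrow (\lnot c \lor (\lnot f \land a)))):
    (\lnot ((d \leftrightarrow \lnot a) \land (d \land d)) \leftrightarrow (\lnot c \lor (\lnot f \land a))): β-rule — branch into \lnot ((d \leftrightarrow \lnot a) \land (d \land d)), (\lnot c \lor (\lnot f \land a))  //  \lnot \lnot ((d \leftrightarrow \lnot a) \land (d \land d)), \lnot (\lnot c \lor (\lnot f \land a)).
      branch 1.1 (add \lnot ((d \leftrightarrow \lnot a) \land (d \land d)), (\lnot c \lor (\lnot f \land a))):
        \lnot ((d \leftrightarrow \lnot a) \land (d \land d)): β-rule — branch into \lnot (d \leftrightarrow \lnot a)  //  \lnot (d \land d).
          branch 1.1.1 (add \lnot (d \leftrightarrow \lnot a)):
            (\lnot c \lor (\lnot f \land a)): β-rule — branch into \lnot c  //  (\lnot f \land a).
              branch 1.1.1.1 (add \lnot c):
                \lnot (d \leftrightarrow \lnot a): β-rule — branch into d, \lnot \lnot a  //  \lnot d, \lnot a.
                  branch 1.1.1.1.1 (add d, \lnot \lnot a):
                    ○ open, literals {a=true, c=false, d=true}.
                  branch 1.1.1.1.2 (add \lnot d, \lnot a):
                    ○ open, literals {a=false, c=false, d=false}.
              branch 1.1.1.2 (add (\lnot f \land a)):
                (\lnot f \land a): α-rule — add \lnot f, a.
                \lnot (d \leftrightarrow \lnot a): β-rule — branch into d, \lnot \lnot a  //  \lnot d, \lnot a.
                  branch 1.1.1.2.1 (add d, \lnot \lnot a):
                    ○ open, literals {a=true, d=true, f=false}.
                  branch 1.1.1.2.2 (add \lnot d, \lnot a):
                    × closes — contains both a and \lnot a.
          branch 1.1.2 (add \lnot (d \land d)):
            (\lnot c \lor (\lnot f \land a)): β-rule — branch into \lnot c  //  (\lnot f \land a).
              branch 1.1.2.1 (add \lnot c):
                \lnot (d \land d): β-rule — branch into \lnot d  //  \lnot d.
                  branch 1.1.2.1.1 (add \lnot d):
                    ○ open, literals {c=false, d=false}.
                  branch 1.1.2.1.2 (add \lnot d):
                    ○ open, literals {c=false, d=false}.
              branch 1.1.2.2 (add (\lnot f \land a)):
                (\lnot f \land a): α-rule — add \lnot f, a.
                \lnot (d \land d): β-rule — branch into \lnot d  //  \lnot d.
                  branch 1.1.2.2.1 (add \lnot d):
                    ○ open, literals {a=true, d=false, f=false}.
                  branch 1.1.2.2.2 (add \lnot d):
                    ○ open, literals {a=true, d=false, f=false}.
      branch 1.2 (add \lnot \lnot ((d \leftrightarrow \lnot a) \land (d \land d)), \lnot (\lnot c \lor (\lnot f \land a))):
        \lnot \lnot ((d \leftrightarrow \lnot a) \land (d \land d)): α-rule — add (d \leftrightarrow \lnot a), (d \land d).
        \lnot (\lnot c \lor (\lnot f \land a)): α-rule — add \lnot \lnot c, \lnot (\lnot f \land a).
        (d \land d): α-rule — add d, d.
        (d \leftrightarrow \lnot a): β-rule — branch into d, \lnot a  //  \lnot d, \lnot \lnot a.
          branch 1.2.1 (add d, \lnot a):
            \lnot (\lnot f \land a): β-rule — branch into \lnot \lnot f  //  \lnot a.
              branch 1.2.1.1 (add \lnot \lnot f):
                ○ open, literals {a=false, c=true, d=true, f=true}.
              branch 1.2.1.2 (add \lnot a):
                ○ open, literals {a=false, c=true, d=true}.
          branch 1.2.2 (add \lnot d, \lnot \lnot a):
            × closes — contains both d and \lnot d.
  branch 2 (add \lnot e):
    ○ open, literals {e=false}.
2 branches closed, 10 open.
Each open branch fixes some atoms; the unmentioned ones are free. Counting distinct full assignments: branch {a=true, c=false, d=true} (b, e, f) contributes 8 new; branch {a=false, c=false, d=false} (b, e, f) contributes 8 new; branch {a=true, d=true, f=false} (c, b, e) contributes 4 new; branch {c=false, d=false} (b, e, f, a) contributes 8 new; branch {c=false, d=false} (b, e, f, a) contributes 0 new; branch {a=true, d=false, f=false} (c, b, e) contributes 4 new; branch {a=true, d=false, f=false} (c, b, e) contributes 0 new; branch {a=false, c=true, d=true, f=true} (b, e) contributes 4 new; branch {a=false, c=true, d=true} (b, e, f) contributes 4 new; branch {e=false} (c, b, f, a, d) contributes 12 new. Total: 52.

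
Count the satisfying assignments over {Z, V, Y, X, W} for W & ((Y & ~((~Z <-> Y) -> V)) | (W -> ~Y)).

10

Initial set: {T (W & ((Y & ~((~Z <-> Y) -> V)) | (W -> ~Y)))}.
T (W & ((Y & ~((~Z <-> Y) -> V)) | (W -> ~Y))): α-rule — add T W, T ((Y & ~((~Z <-> Y) -> V)) | (W -> ~Y)).
T ((Y & ~((~Z <-> Y) -> V)) | (W -> ~Y)): β-rule — branch into T (Y & ~((~Z <-> Y) -> V))  //  T (W -> ~Y).
  branch 1 (add T (Y & ~((~Z <-> Y) -> V))):
    T (Y & ~((~Z <-> Y) -> V)): α-rule — add T Y, T ~((~Z <-> Y) -> V).
    T ~((~Z <-> Y) -> V): α-rule — add T (~Z <-> Y), F V.
    T (~Z <-> Y): β-rule — branch into T ~Z, T Y  //  F ~Z, F Y.
      branch 1.1 (add T ~Z, T Y):
        ○ open, literals {V=F, W=T, Y=T, Z=F}.
      branch 1.2 (add F ~Z, F Y):
        × closes — contains both Y and ~Y.
  branch 2 (add T (W -> ~Y)):
    T (W -> ~Y): β-rule — branch into F W  //  T ~Y.
      branch 2.1 (add F W):
        × closes — contains both W and ~W.
      branch 2.2 (add T ~Y):
        ○ open, literals {W=T, Y=F}.
2 branches closed, 2 open.
Each open branch fixes some atoms; the unmentioned ones are free. Counting distinct full assignments: branch {V=F, W=T, Y=T, Z=F} (X) contributes 2 new; branch {W=T, Y=F} (Z, V, X) contributes 8 new. Total: 10.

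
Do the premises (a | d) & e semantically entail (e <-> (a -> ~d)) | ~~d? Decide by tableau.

Initial set: {((a | d) & e); ~((e <-> (a -> ~d)) | ~~d)}.
((a | d) & e): α-rule — add (a | d), e.
~((e <-> (a -> ~d)) | ~~d): α-rule — add ~(e <-> (a -> ~d)), ~~~d.
~~~d: drop double negation, giving ~d.
(a | d): β-rule — branch into a  //  d.
  branch 1 (add a):
    ~(e <-> (a -> ~d)): β-rule — branch into e, ~(a -> ~d)  //  ~e, (a -> ~d).
      branch 1.1 (add e, ~(a -> ~d)):
        ~(a -> ~d): α-rule — add a, ~~d.
        × closes — contains both d and ~d.
      branch 1.2 (add ~e, (a -> ~d)):
        × closes — contains both e and ~e.
  branch 2 (add d):
    × closes — contains both d and ~d.
All 3 branches close.
Every branch closed, so the premises entail the conclusion.

Yes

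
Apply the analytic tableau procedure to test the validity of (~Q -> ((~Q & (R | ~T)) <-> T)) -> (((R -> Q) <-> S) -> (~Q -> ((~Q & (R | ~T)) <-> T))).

Assume the negation and expand:
Initial set: {~((~Q -> ((~Q & (R | ~T)) <-> T)) -> (((R -> Q) <-> S) -> (~Q -> ((~Q & (R | ~T)) <-> T))))}.
~((~Q -> ((~Q & (R | ~T)) <-> T)) -> (((R -> Q) <-> S) -> (~Q -> ((~Q & (R | ~T)) <-> T)))): α-rule — add (~Q -> ((~Q & (R | ~T)) <-> T)), ~(((R -> Q) <-> S) -> (~Q -> ((~Q & (R | ~T)) <-> T))).
~(((R -> Q) <-> S) -> (~Q -> ((~Q & (R | ~T)) <-> T))): α-rule — add ((R -> Q) <-> S), ~(~Q -> ((~Q & (R | ~T)) <-> T)).
~(~Q -> ((~Q & (R | ~T)) <-> T)): α-rule — add ~Q, ~((~Q & (R | ~T)) <-> T).
(~Q -> ((~Q & (R | ~T)) <-> T)): β-rule — branch into ~~Q  //  ((~Q & (R | ~T)) <-> T).
  branch 1 (add ~~Q):
    × closes — contains both Q and ~Q.
  branch 2 (add ((~Q & (R | ~T)) <-> T)):
    ((R -> Q) <-> S): β-rule — branch into (R -> Q), S  //  ~(R -> Q), ~S.
      branch 2.1 (add (R -> Q), S):
        ~((~Q & (R | ~T)) <-> T): β-rule — branch into (~Q & (R | ~T)), ~T  //  ~(~Q & (R | ~T)), T.
          branch 2.1.1 (add (~Q & (R | ~T)), ~T):
            (~Q & (R | ~T)): α-rule — add ~Q, (R | ~T).
            ((~Q & (R | ~T)) <-> T): β-rule — branch into (~Q & (R | ~T)), T  //  ~(~Q & (R | ~T)), ~T.
              branch 2.1.1.1 (add (~Q & (R | ~T)), T):
                × closes — contains both T and ~T.
              branch 2.1.1.2 (add ~(~Q & (R | ~T)), ~T):
                (R -> Q): β-rule — branch into ~R  //  Q.
                  branch 2.1.1.2.1 (add ~R):
                    (R | ~T): β-rule — branch into R  //  ~T.
                      branch 2.1.1.2.1.1 (add R):
                        × closes — contains both R and ~R.
                      branch 2.1.1.2.1.2 (add ~T):
                        ~(~Q & (R | ~T)): β-rule — branch into ~~Q  //  ~(R | ~T).
                          branch 2.1.1.2.1.2.1 (add ~~Q):
                            × closes — contains both Q and ~Q.
                          branch 2.1.1.2.1.2.2 (add ~(R | ~T)):
                            ~(R | ~T): α-rule — add ~R, ~~T.
                            × closes — contains both T and ~T.
                  branch 2.1.1.2.2 (add Q):
                    × closes — contains both Q and ~Q.
          branch 2.1.2 (add ~(~Q & (R | ~T)), T):
            ((~Q & (R | ~T)) <-> T): β-rule — branch into (~Q & (R | ~T)), T  //  ~(~Q & (R | ~T)), ~T.
              branch 2.1.2.1 (add (~Q & (R | ~T)), T):
                (~Q & (R | ~T)): α-rule — add ~Q, (R | ~T).
                (R -> Q): β-rule — branch into ~R  //  Q.
                  branch 2.1.2.1.1 (add ~R):
                    ~(~Q & (R | ~T)): β-rule — branch into ~~Q  //  ~(R | ~T).
                      branch 2.1.2.1.1.1 (add ~~Q):
                        × closes — contains both Q and ~Q.
                      branch 2.1.2.1.1.2 (add ~(R | ~T)):
                        ~(R | ~T): α-rule — add ~R, ~~T.
                        (R | ~T): β-rule — branch into R  //  ~T.
                          branch 2.1.2.1.1.2.1 (add R):
                            × closes — contains both R and ~R.
                          branch 2.1.2.1.1.2.2 (add ~T):
                            × closes — contains both T and ~T.
                  branch 2.1.2.1.2 (add Q):
                    × closes — contains both Q and ~Q.
              branch 2.1.2.2 (add ~(~Q & (R | ~T)), ~T):
                × closes — contains both T and ~T.
      branch 2.2 (add ~(R -> Q), ~S):
        ~(R -> Q): α-rule — add R, ~Q.
        ~((~Q & (R | ~T)) <-> T): β-rule — branch into (~Q & (R | ~T)), ~T  //  ~(~Q & (R | ~T)), T.
          branch 2.2.1 (add (~Q & (R | ~T)), ~T):
            (~Q & (R | ~T)): α-rule — add ~Q, (R | ~T).
            ((~Q & (R | ~T)) <-> T): β-rule — branch into (~Q & (R | ~T)), T  //  ~(~Q & (R | ~T)), ~T.
              branch 2.2.1.1 (add (~Q & (R | ~T)), T):
                × closes — contains both T and ~T.
              branch 2.2.1.2 (add ~(~Q & (R | ~T)), ~T):
                (R | ~T): β-rule — branch into R  //  ~T.
                  branch 2.2.1.2.1 (add R):
                    ~(~Q & (R | ~T)): β-rule — branch into ~~Q  //  ~(R | ~T).
                      branch 2.2.1.2.1.1 (add ~~Q):
                        × closes — contains both Q and ~Q.
                      branch 2.2.1.2.1.2 (add ~(R | ~T)):
                        ~(R | ~T): α-rule — add ~R, ~~T.
                        × closes — contains both R and ~R.
                  branch 2.2.1.2.2 (add ~T):
                    ~(~Q & (R | ~T)): β-rule — branch into ~~Q  //  ~(R | ~T).
                      branch 2.2.1.2.2.1 (add ~~Q):
                        × closes — contains both Q and ~Q.
                      branch 2.2.1.2.2.2 (add ~(R | ~T)):
                        ~(R | ~T): α-rule — add ~R, ~~T.
                        × closes — contains both R and ~R.
          branch 2.2.2 (add ~(~Q & (R | ~T)), T):
            ((~Q & (R | ~T)) <-> T): β-rule — branch into (~Q & (R | ~T)), T  //  ~(~Q & (R | ~T)), ~T.
              branch 2.2.2.1 (add (~Q & (R | ~T)), T):
                (~Q & (R | ~T)): α-rule — add ~Q, (R | ~T).
                ~(~Q & (R | ~T)): β-rule — branch into ~~Q  //  ~(R | ~T).
                  branch 2.2.2.1.1 (add ~~Q):
                    × closes — contains both Q and ~Q.
                  branch 2.2.2.1.2 (add ~(R | ~T)):
                    ~(R | ~T): α-rule — add ~R, ~~T.
                    × closes — contains both R and ~R.
              branch 2.2.2.2 (add ~(~Q & (R | ~T)), ~T):
                × closes — contains both T and ~T.
All 19 branches close.
Every branch closed, so the negation is unsatisfiable and the formula is valid.

Valid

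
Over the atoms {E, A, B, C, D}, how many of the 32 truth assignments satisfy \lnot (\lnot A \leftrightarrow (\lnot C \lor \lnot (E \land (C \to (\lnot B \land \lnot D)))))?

Initial set: {T \lnot (\lnot A \leftrightarrow (\lnot C \lor \lnot (E \land (C \to (\lnot B \land \lnot D)))))}.
T \lnot (\lnot A \leftrightarrow (\lnot C \lor \lnot (E \land (C \to (\lnot B \land \lnot D))))): β-rule — branch into T \lnot A, F (\lnot C \lor \lnot (E \land (C \to (\lnot B \land \lnot D))))  //  F \lnot A, T (\lnot C \lor \lnot (E \land (C \to (\lnot B \land \lnot D)))).
  branch 1 (add T \lnot A, F (\lnot C \lor \lnot (E \land (C \to (\lnot B \land \lnot D))))):
    F (\lnot C \lor \lnot (E \land (C \to (\lnot B \land \lnot D)))): α-rule — add F \lnot C, F \lnot (E \land (C \to (\lnot B \land \lnot D))).
    F \lnot (E \land (C \to (\lnot B \land \lnot D))): α-rule — add T E, T (C \to (\lnot B \land \lnot D)).
    T (C \to (\lnot B \land \lnot D)): β-rule — branch into F C  //  T (\lnot B \land \lnot D).
      branch 1.1 (add F C):
        × closes — contains both C and \lnot C.
      branch 1.2 (add T (\lnot B \land \lnot D)):
        T (\lnot B \land \lnot D): α-rule — add T \lnot B, T \lnot D.
        ○ open, literals {A=F, B=F, C=T, D=F, E=T}.
  branch 2 (add F \lnot A, T (\lnot C \lor \lnot (E \land (C \to (\lnot B \land \lnot D))))):
    T (\lnot C \lor \lnot (E \land (C \to (\lnot B \land \lnot D)))): β-rule — branch into T \lnot C  //  T \lnot (E \land (C \to (\lnot B \land \lnot D))).
      branch 2.1 (add T \lnot C):
        ○ open, literals {A=T, C=F}.
      branch 2.2 (add T \lnot (E \land (C \to (\lnot B \land \lnot D)))):
        T \lnot (E \land (C \to (\lnot B \land \lnot D))): β-rule — branch into F E  //  F (C \to (\lnot B \land \lnot D)).
          branch 2.2.1 (add F E):
            ○ open, literals {A=T, E=F}.
          branch 2.2.2 (add F (C \to (\lnot B \land \lnot D))):
            F (C \to (\lnot B \land \lnot D)): α-rule — add T C, F (\lnot B \land \lnot D).
            F (\lnot B \land \lnot D): β-rule — branch into F \lnot B  //  F \lnot D.
              branch 2.2.2.1 (add F \lnot B):
                ○ open, literals {A=T, B=T, C=T}.
              branch 2.2.2.2 (add F \lnot D):
                ○ open, literals {A=T, C=T, D=T}.
1 branch closed, 5 open.
Each open branch fixes some atoms; the unmentioned ones are free. Counting distinct full assignments: branch {A=F, B=F, C=T, D=F, E=T} (none free) contributes 1 new; branch {A=T, C=F} (E, B, D) contributes 8 new; branch {A=T, E=F} (B, C, D) contributes 4 new; branch {A=T, B=T, C=T} (E, D) contributes 2 new; branch {A=T, C=T, D=T} (E, B) contributes 1 new. Total: 16.

16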